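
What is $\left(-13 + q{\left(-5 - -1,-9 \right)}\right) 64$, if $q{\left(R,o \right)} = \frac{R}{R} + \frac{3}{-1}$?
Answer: $-960$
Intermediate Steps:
$q{\left(R,o \right)} = -2$ ($q{\left(R,o \right)} = 1 + 3 \left(-1\right) = 1 - 3 = -2$)
$\left(-13 + q{\left(-5 - -1,-9 \right)}\right) 64 = \left(-13 - 2\right) 64 = \left(-15\right) 64 = -960$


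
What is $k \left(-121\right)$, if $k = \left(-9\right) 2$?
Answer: $2178$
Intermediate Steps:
$k = -18$
$k \left(-121\right) = \left(-18\right) \left(-121\right) = 2178$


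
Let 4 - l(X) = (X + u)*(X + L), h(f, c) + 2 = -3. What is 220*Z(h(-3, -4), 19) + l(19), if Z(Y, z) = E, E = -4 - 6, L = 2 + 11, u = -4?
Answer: -2676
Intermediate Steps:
h(f, c) = -5 (h(f, c) = -2 - 3 = -5)
L = 13
l(X) = 4 - (-4 + X)*(13 + X) (l(X) = 4 - (X - 4)*(X + 13) = 4 - (-4 + X)*(13 + X))
E = -10
Z(Y, z) = -10
220*Z(h(-3, -4), 19) + l(19) = 220*(-10) + (56 - 1*19**2 - 9*19) = -2200 + (56 - 1*361 - 171) = -2200 + (56 - 361 - 171) = -2200 - 476 = -2676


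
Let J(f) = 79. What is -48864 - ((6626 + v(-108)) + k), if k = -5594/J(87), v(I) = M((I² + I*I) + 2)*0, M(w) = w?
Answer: -4378116/79 ≈ -55419.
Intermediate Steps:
v(I) = 0 (v(I) = ((I² + I*I) + 2)*0 = ((I² + I²) + 2)*0 = (2*I² + 2)*0 = (2 + 2*I²)*0 = 0)
k = -5594/79 ≈ -70.810
-48864 - ((6626 + v(-108)) + k) = -48864 - ((6626 + 0) - 5594/79) = -48864 - (6626 - 5594/79) = -48864 - 1*517860/79 = -48864 - 517860/79 = -4378116/79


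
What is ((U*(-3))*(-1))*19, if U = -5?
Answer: -285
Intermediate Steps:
((U*(-3))*(-1))*19 = (-5*(-3)*(-1))*19 = (15*(-1))*19 = -15*19 = -285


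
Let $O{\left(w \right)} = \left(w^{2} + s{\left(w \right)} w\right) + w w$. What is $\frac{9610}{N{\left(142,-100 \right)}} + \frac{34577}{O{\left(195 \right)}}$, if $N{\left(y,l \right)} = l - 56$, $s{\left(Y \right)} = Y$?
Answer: $- \frac{13985471}{228150} \approx -61.299$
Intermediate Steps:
$N{\left(y,l \right)} = -56 + l$ ($N{\left(y,l \right)} = l - 56 = -56 + l$)
$O{\left(w \right)} = 3 w^{2}$ ($O{\left(w \right)} = \left(w^{2} + w w\right) + w w = \left(w^{2} + w^{2}\right) + w^{2} = 2 w^{2} + w^{2} = 3 w^{2}$)
$\frac{9610}{N{\left(142,-100 \right)}} + \frac{34577}{O{\left(195 \right)}} = \frac{9610}{-56 - 100} + \frac{34577}{3 \cdot 195^{2}} = \frac{9610}{-156} + \frac{34577}{3 \cdot 38025} = 9610 \left(- \frac{1}{156}\right) + \frac{34577}{114075} = - \frac{4805}{78} + 34577 \cdot \frac{1}{114075} = - \frac{4805}{78} + \frac{34577}{114075} = - \frac{13985471}{228150}$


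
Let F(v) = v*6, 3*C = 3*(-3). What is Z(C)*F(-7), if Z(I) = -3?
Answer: 126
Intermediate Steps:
C = -3 (C = (3*(-3))/3 = (⅓)*(-9) = -3)
F(v) = 6*v
Z(C)*F(-7) = -18*(-7) = -3*(-42) = 126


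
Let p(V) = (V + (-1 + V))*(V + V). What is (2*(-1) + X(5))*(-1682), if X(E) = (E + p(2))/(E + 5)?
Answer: 2523/5 ≈ 504.60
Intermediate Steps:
p(V) = 2*V*(-1 + 2*V) (p(V) = (-1 + 2*V)*(2*V) = 2*V*(-1 + 2*V))
X(E) = (12 + E)/(5 + E) (X(E) = (E + 2*2*(-1 + 2*2))/(E + 5) = (E + 2*2*(-1 + 4))/(5 + E) = (E + 2*2*3)/(5 + E) = (E + 12)/(5 + E) = (12 + E)/(5 + E))
(2*(-1) + X(5))*(-1682) = (2*(-1) + (12 + 5)/(5 + 5))*(-1682) = (-2 + 17/10)*(-1682) = -3/10*(-1682) = 2523/5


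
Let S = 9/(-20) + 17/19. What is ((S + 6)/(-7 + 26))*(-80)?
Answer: -9796/361 ≈ -27.136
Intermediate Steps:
S = 169/380 (S = 9*(-1/20) + 17*(1/19) = -9/20 + 17/19 = 169/380 ≈ 0.44474)
((S + 6)/(-7 + 26))*(-80) = ((169/380 + 6)/(-7 + 26))*(-80) = ((2449/380)/19)*(-80) = ((2449/380)*(1/19))*(-80) = (2449/7220)*(-80) = -9796/361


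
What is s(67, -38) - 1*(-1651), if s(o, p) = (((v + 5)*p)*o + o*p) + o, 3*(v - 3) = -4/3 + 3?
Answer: -203494/9 ≈ -22610.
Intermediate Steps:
v = 32/9 (v = 3 + (-4/3 + 3)/3 = 3 + (⅓)*(5/3) = 3 + 5/9 = 32/9 ≈ 3.5556)
s(o, p) = o + 86*o*p/9 (s(o, p) = (((32/9 + 5)*p)*o + o*p) + o = ((77*p/9)*o + o*p) + o = (77*o*p/9 + o*p) + o = 86*o*p/9 + o = o + 86*o*p/9)
s(67, -38) - 1*(-1651) = (⅑)*67*(9 + 86*(-38)) - 1*(-1651) = (⅑)*67*(9 - 3268) + 1651 = (⅑)*67*(-3259) + 1651 = -218353/9 + 1651 = -203494/9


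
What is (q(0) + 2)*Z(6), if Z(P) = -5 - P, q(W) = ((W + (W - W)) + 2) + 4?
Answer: -88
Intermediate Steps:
q(W) = 6 + W (q(W) = ((W + 0) + 2) + 4 = (W + 2) + 4 = (2 + W) + 4 = 6 + W)
(q(0) + 2)*Z(6) = ((6 + 0) + 2)*(-5 - 1*6) = (6 + 2)*(-5 - 6) = 8*(-11) = -88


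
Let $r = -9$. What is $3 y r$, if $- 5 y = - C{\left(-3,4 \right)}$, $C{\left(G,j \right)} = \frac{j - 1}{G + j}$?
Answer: $- \frac{81}{5} \approx -16.2$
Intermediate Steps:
$C{\left(G,j \right)} = \frac{-1 + j}{G + j}$
$y = \frac{3}{5}$ ($y = - \frac{\left(-1\right) \frac{-1 + 4}{-3 + 4}}{5} = - \frac{\left(-1\right) 1^{-1} \cdot 3}{5} = - \frac{\left(-1\right) 1 \cdot 3}{5} = - \frac{\left(-1\right) 3}{5} = \left(- \frac{1}{5}\right) \left(-3\right) = \frac{3}{5} \approx 0.6$)
$3 y r = 3 \cdot \frac{3}{5} \left(-9\right) = \frac{9}{5} \left(-9\right) = - \frac{81}{5}$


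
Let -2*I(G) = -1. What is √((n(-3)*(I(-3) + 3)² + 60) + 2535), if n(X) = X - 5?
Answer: √2497 ≈ 49.970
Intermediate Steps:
I(G) = ½ (I(G) = -½*(-1) = ½)
n(X) = -5 + X
√((n(-3)*(I(-3) + 3)² + 60) + 2535) = √(((-5 - 3)*(½ + 3)² + 60) + 2535) = √((-8*(7/2)² + 60) + 2535) = √((-8*49/4 + 60) + 2535) = √((-98 + 60) + 2535) = √(-38 + 2535) = √2497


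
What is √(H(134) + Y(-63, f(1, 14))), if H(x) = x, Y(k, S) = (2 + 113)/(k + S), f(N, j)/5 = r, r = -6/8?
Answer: √9429906/267 ≈ 11.501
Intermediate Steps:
r = -¾ (r = -6*⅛ = -¾ ≈ -0.75000)
f(N, j) = -15/4 (f(N, j) = 5*(-¾) = -15/4)
Y(k, S) = 115/(S + k)
√(H(134) + Y(-63, f(1, 14))) = √(134 + 115/(-15/4 - 63)) = √(134 + 115/(-267/4)) = √(134 + 115*(-4/267)) = √(134 - 460/267) = √(35318/267) = √9429906/267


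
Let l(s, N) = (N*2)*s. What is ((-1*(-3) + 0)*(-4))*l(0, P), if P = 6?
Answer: 0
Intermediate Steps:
l(s, N) = 2*N*s (l(s, N) = (2*N)*s = 2*N*s)
((-1*(-3) + 0)*(-4))*l(0, P) = ((-1*(-3) + 0)*(-4))*(2*6*0) = ((3 + 0)*(-4))*0 = (3*(-4))*0 = -12*0 = 0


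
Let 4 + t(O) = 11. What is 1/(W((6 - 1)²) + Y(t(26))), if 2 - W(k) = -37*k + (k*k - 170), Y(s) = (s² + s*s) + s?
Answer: 1/577 ≈ 0.0017331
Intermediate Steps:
t(O) = 7 (t(O) = -4 + 11 = 7)
Y(s) = s + 2*s² (Y(s) = (s² + s²) + s = 2*s² + s = s + 2*s²)
W(k) = 172 - k² + 37*k (W(k) = 2 - (-37*k + (k*k - 170)) = 2 - (-37*k + (k² - 170)) = 2 - (-37*k + (-170 + k²)) = 2 - (-170 + k² - 37*k) = 2 + (170 - k² + 37*k) = 172 - k² + 37*k)
1/(W((6 - 1)²) + Y(t(26))) = 1/((172 - ((6 - 1)²)² + 37*(6 - 1)²) + 7*(1 + 2*7)) = 1/((172 - (5²)² + 37*5²) + 7*(1 + 14)) = 1/((172 - 1*25² + 37*25) + 7*15) = 1/((172 - 1*625 + 925) + 105) = 1/((172 - 625 + 925) + 105) = 1/(472 + 105) = 1/577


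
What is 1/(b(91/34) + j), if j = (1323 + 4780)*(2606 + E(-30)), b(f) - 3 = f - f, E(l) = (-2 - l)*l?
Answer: 1/10777901 ≈ 9.2782e-8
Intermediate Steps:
E(l) = l*(-2 - l)
b(f) = 3 (b(f) = 3 + (f - f) = 3 + 0 = 3)
j = 10777898 (j = (1323 + 4780)*(2606 - 1*(-30)*(2 - 30)) = 6103*(2606 - 1*(-30)*(-28)) = 6103*(2606 - 840) = 6103*1766 = 10777898)
1/(b(91/34) + j) = 1/(3 + 10777898) = 1/10777901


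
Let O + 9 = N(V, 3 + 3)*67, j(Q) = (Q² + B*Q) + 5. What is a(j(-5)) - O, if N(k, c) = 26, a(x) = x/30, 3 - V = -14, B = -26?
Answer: -5183/3 ≈ -1727.7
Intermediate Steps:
V = 17 (V = 3 - 1*(-14) = 3 + 14 = 17)
j(Q) = 5 + Q² - 26*Q (j(Q) = (Q² - 26*Q) + 5 = 5 + Q² - 26*Q)
a(x) = x/30 (a(x) = x*(1/30) = x/30)
O = 1733 (O = -9 + 26*67 = -9 + 1742 = 1733)
a(j(-5)) - O = (5 + (-5)² - 26*(-5))/30 - 1*1733 = (5 + 25 + 130)/30 - 1733 = (1/30)*160 - 1733 = 16/3 - 1733 = -5183/3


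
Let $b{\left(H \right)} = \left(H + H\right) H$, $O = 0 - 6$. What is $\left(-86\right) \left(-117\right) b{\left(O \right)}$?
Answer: $724464$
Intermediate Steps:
$O = -6$
$b{\left(H \right)} = 2 H^{2}$ ($b{\left(H \right)} = 2 H H = 2 H^{2}$)
$\left(-86\right) \left(-117\right) b{\left(O \right)} = \left(-86\right) \left(-117\right) 2 \left(-6\right)^{2} = 10062 \cdot 2 \cdot 36 = 10062 \cdot 72 = 724464$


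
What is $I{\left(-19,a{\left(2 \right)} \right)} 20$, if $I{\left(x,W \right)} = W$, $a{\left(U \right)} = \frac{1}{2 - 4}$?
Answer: $-10$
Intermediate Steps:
$a{\left(U \right)} = - \frac{1}{2}$ ($a{\left(U \right)} = \frac{1}{-2} = - \frac{1}{2}$)
$I{\left(-19,a{\left(2 \right)} \right)} 20 = \left(- \frac{1}{2}\right) 20 = -10$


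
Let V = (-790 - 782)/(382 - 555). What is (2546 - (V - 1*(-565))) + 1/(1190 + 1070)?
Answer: 770978833/390980 ≈ 1971.9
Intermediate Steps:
V = 1572/173 (V = -1572/(-173) = -1572*(-1/173) = 1572/173 ≈ 9.0867)
(2546 - (V - 1*(-565))) + 1/(1190 + 1070) = (2546 - (1572/173 - 1*(-565))) + 1/(1190 + 1070) = (2546 - (1572/173 + 565)) + 1/2260 = (2546 - 1*99317/173) + 1/2260 = (2546 - 99317/173) + 1/2260 = 341141/173 + 1/2260 = 770978833/390980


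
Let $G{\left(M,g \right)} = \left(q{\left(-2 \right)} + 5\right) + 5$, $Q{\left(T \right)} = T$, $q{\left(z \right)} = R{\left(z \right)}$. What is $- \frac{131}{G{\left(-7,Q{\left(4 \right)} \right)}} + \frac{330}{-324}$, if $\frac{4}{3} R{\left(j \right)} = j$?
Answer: $- \frac{15083}{918} \approx -16.43$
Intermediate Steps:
$R{\left(j \right)} = \frac{3 j}{4}$
$q{\left(z \right)} = \frac{3 z}{4}$
$G{\left(M,g \right)} = \frac{17}{2}$ ($G{\left(M,g \right)} = \left(\frac{3}{4} \left(-2\right) + 5\right) + 5 = \left(- \frac{3}{2} + 5\right) + 5 = \frac{7}{2} + 5 = \frac{17}{2}$)
$- \frac{131}{G{\left(-7,Q{\left(4 \right)} \right)}} + \frac{330}{-324} = - \frac{131}{\frac{17}{2}} + \frac{330}{-324} = \left(-131\right) \frac{2}{17} + 330 \left(- \frac{1}{324}\right) = - \frac{262}{17} - \frac{55}{54} = - \frac{15083}{918}$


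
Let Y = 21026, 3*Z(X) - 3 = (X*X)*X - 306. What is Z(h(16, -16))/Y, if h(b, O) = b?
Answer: 3793/63078 ≈ 0.060132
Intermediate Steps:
Z(X) = -101 + X**3/3 (Z(X) = 1 + ((X*X)*X - 306)/3 = 1 + (X**2*X - 306)/3 = 1 + (X**3 - 306)/3 = 1 + (-306 + X**3)/3 = 1 + (-102 + X**3/3) = -101 + X**3/3)
Z(h(16, -16))/Y = (-101 + (1/3)*16**3)/21026 = (-101 + (1/3)*4096)*(1/21026) = (-101 + 4096/3)*(1/21026) = (3793/3)*(1/21026) = 3793/63078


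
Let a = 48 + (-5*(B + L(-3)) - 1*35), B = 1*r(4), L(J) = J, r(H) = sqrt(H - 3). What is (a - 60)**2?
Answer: 1369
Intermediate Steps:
r(H) = sqrt(-3 + H)
B = 1 (B = 1*sqrt(-3 + 4) = 1*sqrt(1) = 1*1 = 1)
a = 23 (a = 48 + (-5*(1 - 3) - 1*35) = 48 + (-5*(-2) - 35) = 48 + (10 - 35) = 48 - 25 = 23)
(a - 60)**2 = (23 - 60)**2 = (-37)**2 = 1369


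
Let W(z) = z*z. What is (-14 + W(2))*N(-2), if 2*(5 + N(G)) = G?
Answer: 60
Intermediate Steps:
W(z) = z**2
N(G) = -5 + G/2
(-14 + W(2))*N(-2) = (-14 + 2**2)*(-5 + (1/2)*(-2)) = (-14 + 4)*(-5 - 1) = -10*(-6) = 60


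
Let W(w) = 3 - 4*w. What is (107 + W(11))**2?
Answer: 4356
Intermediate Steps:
(107 + W(11))**2 = (107 + (3 - 4*11))**2 = (107 + (3 - 44))**2 = (107 - 41)**2 = 66**2 = 4356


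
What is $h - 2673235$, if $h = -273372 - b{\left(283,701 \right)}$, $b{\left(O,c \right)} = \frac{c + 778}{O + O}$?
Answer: $- \frac{1667781041}{566} \approx -2.9466 \cdot 10^{6}$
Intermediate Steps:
$b{\left(O,c \right)} = \frac{778 + c}{2 O}$
$h = - \frac{154730031}{566}$ ($h = -273372 - \frac{778 + 701}{2 \cdot 283} = -273372 - \frac{1}{2} \cdot \frac{1}{283} \cdot 1479 = -273372 - \frac{1479}{566} = - \frac{154730031}{566} \approx -2.7337 \cdot 10^{5}$)
$h - 2673235 = - \frac{154730031}{566} - 2673235 = - \frac{1667781041}{566}$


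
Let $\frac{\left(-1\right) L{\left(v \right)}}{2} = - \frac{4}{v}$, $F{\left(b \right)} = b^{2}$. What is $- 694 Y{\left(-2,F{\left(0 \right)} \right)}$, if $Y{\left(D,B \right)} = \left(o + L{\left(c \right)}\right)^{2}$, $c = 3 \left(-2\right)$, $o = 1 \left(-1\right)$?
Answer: $- \frac{34006}{9} \approx -3778.4$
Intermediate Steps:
$o = -1$
$c = -6$
$L{\left(v \right)} = \frac{8}{v}$ ($L{\left(v \right)} = - 2 \left(- \frac{4}{v}\right) = \frac{8}{v}$)
$Y{\left(D,B \right)} = \frac{49}{9}$ ($Y{\left(D,B \right)} = \left(-1 + \frac{8}{-6}\right)^{2} = \left(-1 + 8 \left(- \frac{1}{6}\right)\right)^{2} = \left(-1 - \frac{4}{3}\right)^{2} = \left(- \frac{7}{3}\right)^{2} = \frac{49}{9}$)
$- 694 Y{\left(-2,F{\left(0 \right)} \right)} = \left(-694\right) \frac{49}{9} = - \frac{34006}{9}$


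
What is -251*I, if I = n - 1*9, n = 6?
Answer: 753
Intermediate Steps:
I = -3 (I = 6 - 1*9 = 6 - 9 = -3)
-251*I = -251*(-3) = 753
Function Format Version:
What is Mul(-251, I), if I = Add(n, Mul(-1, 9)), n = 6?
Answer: 753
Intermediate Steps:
I = -3 (I = Add(6, Mul(-1, 9)) = Add(6, -9) = -3)
Mul(-251, I) = Mul(-251, -3) = 753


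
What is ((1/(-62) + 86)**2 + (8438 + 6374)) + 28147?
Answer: 193553957/3844 ≈ 50352.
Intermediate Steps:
((1/(-62) + 86)**2 + (8438 + 6374)) + 28147 = ((-1/62 + 86)**2 + 14812) + 28147 = ((5331/62)**2 + 14812) + 28147 = (28419561/3844 + 14812) + 28147 = 85356889/3844 + 28147 = 193553957/3844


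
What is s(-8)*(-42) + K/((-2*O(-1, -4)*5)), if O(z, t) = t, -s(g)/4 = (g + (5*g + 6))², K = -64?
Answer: 1481752/5 ≈ 2.9635e+5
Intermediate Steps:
s(g) = -4*(6 + 6*g)² (s(g) = -4*(g + (5*g + 6))² = -4*(g + (6 + 5*g))² = -4*(6 + 6*g)²)
s(-8)*(-42) + K/((-2*O(-1, -4)*5)) = -144*(1 - 8)²*(-42) - 64/(-2*(-4)*5) = -144*(-7)²*(-42) - 64/(8*5) = -144*49*(-42) - 64/40 = -7056*(-42) - 64*1/40 = 296352 - 8/5 = 1481752/5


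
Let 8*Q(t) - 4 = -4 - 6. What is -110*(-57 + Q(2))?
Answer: 12705/2 ≈ 6352.5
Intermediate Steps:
Q(t) = -¾ (Q(t) = ½ + (-4 - 6)/8 = ½ + (⅛)*(-10) = ½ - 5/4 = -¾)
-110*(-57 + Q(2)) = -110*(-57 - ¾) = -110*(-231/4) = 12705/2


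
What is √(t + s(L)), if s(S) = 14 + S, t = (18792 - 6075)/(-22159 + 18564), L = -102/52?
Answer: √74270607710/93470 ≈ 2.9157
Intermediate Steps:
L = -51/26 (L = -102*1/52 = -51/26 ≈ -1.9615)
t = -12717/3595 (t = 12717/(-3595) = 12717*(-1/3595) = -12717/3595 ≈ -3.5374)
√(t + s(L)) = √(-12717/3595 + (14 - 51/26)) = √(-12717/3595 + 313/26) = √(794593/93470) = √74270607710/93470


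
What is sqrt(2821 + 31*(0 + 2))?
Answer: 31*sqrt(3) ≈ 53.694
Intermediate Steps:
sqrt(2821 + 31*(0 + 2)) = sqrt(2821 + 31*2) = sqrt(2821 + 62) = sqrt(2883) = 31*sqrt(3)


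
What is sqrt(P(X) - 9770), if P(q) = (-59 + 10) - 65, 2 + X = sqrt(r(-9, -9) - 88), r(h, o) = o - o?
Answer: 2*I*sqrt(2471) ≈ 99.418*I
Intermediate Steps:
r(h, o) = 0
X = -2 + 2*I*sqrt(22) (X = -2 + sqrt(0 - 88) = -2 + sqrt(-88) = -2 + 2*I*sqrt(22) ≈ -2.0 + 9.3808*I)
P(q) = -114 (P(q) = -49 - 65 = -114)
sqrt(P(X) - 9770) = sqrt(-114 - 9770) = sqrt(-9884) = 2*I*sqrt(2471)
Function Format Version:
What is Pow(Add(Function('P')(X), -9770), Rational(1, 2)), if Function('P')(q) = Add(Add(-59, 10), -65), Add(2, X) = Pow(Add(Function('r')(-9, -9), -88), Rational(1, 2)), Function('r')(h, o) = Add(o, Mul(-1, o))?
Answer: Mul(2, I, Pow(2471, Rational(1, 2))) ≈ Mul(99.418, I)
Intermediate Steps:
Function('r')(h, o) = 0
X = Add(-2, Mul(2, I, Pow(22, Rational(1, 2)))) (X = Add(-2, Pow(Add(0, -88), Rational(1, 2))) = Add(-2, Pow(-88, Rational(1, 2))) = Add(-2, Mul(2, I, Pow(22, Rational(1, 2)))) ≈ Add(-2.0000, Mul(9.3808, I)))
Function('P')(q) = -114 (Function('P')(q) = Add(-49, -65) = -114)
Pow(Add(Function('P')(X), -9770), Rational(1, 2)) = Pow(Add(-114, -9770), Rational(1, 2)) = Pow(-9884, Rational(1, 2)) = Mul(2, I, Pow(2471, Rational(1, 2)))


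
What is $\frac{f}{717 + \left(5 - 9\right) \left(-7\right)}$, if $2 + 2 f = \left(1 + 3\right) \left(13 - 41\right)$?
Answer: $- \frac{57}{745} \approx -0.07651$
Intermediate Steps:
$f = -57$ ($f = -1 + \frac{\left(1 + 3\right) \left(13 - 41\right)}{2} = -1 + \frac{4 \left(-28\right)}{2} = -1 + \frac{1}{2} \left(-112\right) = -1 - 56 = -57$)
$\frac{f}{717 + \left(5 - 9\right) \left(-7\right)} = - \frac{57}{717 + \left(5 - 9\right) \left(-7\right)} = - \frac{57}{717 - -28} = - \frac{57}{717 + 28} = - \frac{57}{745}$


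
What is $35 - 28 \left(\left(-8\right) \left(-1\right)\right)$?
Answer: $-189$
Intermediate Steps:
$35 - 28 \left(\left(-8\right) \left(-1\right)\right) = 35 - 224 = -189$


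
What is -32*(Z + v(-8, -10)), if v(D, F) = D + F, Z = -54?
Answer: 2304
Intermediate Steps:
-32*(Z + v(-8, -10)) = -32*(-54 + (-8 - 10)) = -32*(-54 - 18) = -32*(-72) = 2304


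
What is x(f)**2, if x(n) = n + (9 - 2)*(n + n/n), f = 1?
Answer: 225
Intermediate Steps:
x(n) = 7 + 8*n (x(n) = n + 7*(n + 1) = n + 7*(1 + n) = n + (7 + 7*n) = 7 + 8*n)
x(f)**2 = (7 + 8*1)**2 = (7 + 8)**2 = 15**2 = 225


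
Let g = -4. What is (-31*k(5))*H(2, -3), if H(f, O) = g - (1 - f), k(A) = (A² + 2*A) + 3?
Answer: 3534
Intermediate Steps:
k(A) = 3 + A² + 2*A
H(f, O) = -5 + f (H(f, O) = -4 - (1 - f) = -4 + (-1 + f) = -5 + f)
(-31*k(5))*H(2, -3) = (-31*(3 + 5² + 2*5))*(-5 + 2) = -31*(3 + 25 + 10)*(-3) = -31*38*(-3) = -1178*(-3) = 3534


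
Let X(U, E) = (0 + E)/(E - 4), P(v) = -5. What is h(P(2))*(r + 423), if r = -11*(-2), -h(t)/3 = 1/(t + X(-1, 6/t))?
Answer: 17355/62 ≈ 279.92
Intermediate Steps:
X(U, E) = E/(-4 + E)
h(t) = -3/(t + 6/(t*(-4 + 6/t))) (h(t) = -3/(t + (6/t)/(-4 + 6/t)) = -3/(t + 6/(t*(-4 + 6/t))))
r = 22
h(P(2))*(r + 423) = (3*(3 - 2*(-5))/(-3 - 5*(-3 + 2*(-5))))*(22 + 423) = (3*(3 + 10)/(-3 - 5*(-3 - 10)))*445 = (3*13/(-3 - 5*(-13)))*445 = (3*13/(-3 + 65))*445 = (3*13/62)*445 = (3*(1/62)*13)*445 = (39/62)*445 = 17355/62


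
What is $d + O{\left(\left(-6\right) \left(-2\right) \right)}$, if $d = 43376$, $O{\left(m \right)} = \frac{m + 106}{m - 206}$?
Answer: $\frac{4207413}{97} \approx 43375.0$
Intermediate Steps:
$O{\left(m \right)} = \frac{106 + m}{-206 + m}$
$d + O{\left(\left(-6\right) \left(-2\right) \right)} = 43376 + \frac{106 - -12}{-206 - -12} = 43376 + \frac{106 + 12}{-206 + 12} = 43376 + \frac{1}{-194} \cdot 118 = 43376 - \frac{59}{97} = \frac{4207413}{97}$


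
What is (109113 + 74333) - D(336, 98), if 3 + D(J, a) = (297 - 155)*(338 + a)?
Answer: 121537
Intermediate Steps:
D(J, a) = 47993 + 142*a (D(J, a) = -3 + (297 - 155)*(338 + a) = -3 + 142*(338 + a) = -3 + (47996 + 142*a) = 47993 + 142*a)
(109113 + 74333) - D(336, 98) = (109113 + 74333) - (47993 + 142*98) = 183446 - (47993 + 13916) = 183446 - 1*61909 = 183446 - 61909 = 121537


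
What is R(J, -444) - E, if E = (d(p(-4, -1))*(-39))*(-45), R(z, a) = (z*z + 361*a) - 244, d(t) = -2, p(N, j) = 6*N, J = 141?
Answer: -137137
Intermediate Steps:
R(z, a) = -244 + z**2 + 361*a (R(z, a) = (z**2 + 361*a) - 244 = -244 + z**2 + 361*a)
E = -3510 (E = -2*(-39)*(-45) = 78*(-45) = -3510)
R(J, -444) - E = (-244 + 141**2 + 361*(-444)) - 1*(-3510) = (-244 + 19881 - 160284) + 3510 = -140647 + 3510 = -137137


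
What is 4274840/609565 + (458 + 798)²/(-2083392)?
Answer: 24826739767/3968633889 ≈ 6.2557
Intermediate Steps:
4274840/609565 + (458 + 798)²/(-2083392) = 4274840*(1/609565) + 1256²*(-1/2083392) = 854968/121913 + 1577536*(-1/2083392) = 854968/121913 - 24649/32553 = 24826739767/3968633889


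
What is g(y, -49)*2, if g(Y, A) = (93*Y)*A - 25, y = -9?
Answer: 81976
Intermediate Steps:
g(Y, A) = -25 + 93*A*Y (g(Y, A) = 93*A*Y - 25 = -25 + 93*A*Y)
g(y, -49)*2 = (-25 + 93*(-49)*(-9))*2 = (-25 + 41013)*2 = 40988*2 = 81976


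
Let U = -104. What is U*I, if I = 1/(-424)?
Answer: 13/53 ≈ 0.24528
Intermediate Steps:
I = -1/424 ≈ -0.0023585
U*I = -104*(-1/424) = 13/53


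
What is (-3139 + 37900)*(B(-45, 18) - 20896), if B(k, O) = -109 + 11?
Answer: -729772434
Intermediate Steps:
B(k, O) = -98
(-3139 + 37900)*(B(-45, 18) - 20896) = (-3139 + 37900)*(-98 - 20896) = 34761*(-20994) = -729772434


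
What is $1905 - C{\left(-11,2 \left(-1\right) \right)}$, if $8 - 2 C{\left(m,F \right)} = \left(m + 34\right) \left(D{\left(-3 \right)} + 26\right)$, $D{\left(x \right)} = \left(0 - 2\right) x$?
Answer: $2269$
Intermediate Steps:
$D{\left(x \right)} = - 2 x$
$C{\left(m,F \right)} = -540 - 16 m$ ($C{\left(m,F \right)} = 4 - \frac{\left(m + 34\right) \left(\left(-2\right) \left(-3\right) + 26\right)}{2} = 4 - \frac{\left(34 + m\right) \left(6 + 26\right)}{2} = 4 - \frac{\left(34 + m\right) 32}{2} = 4 - \frac{1088 + 32 m}{2} = 4 - \left(544 + 16 m\right) = -540 - 16 m$)
$1905 - C{\left(-11,2 \left(-1\right) \right)} = 1905 - \left(-540 - -176\right) = 1905 - \left(-540 + 176\right) = 1905 - -364 = 1905 + 364 = 2269$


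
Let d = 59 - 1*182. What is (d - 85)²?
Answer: 43264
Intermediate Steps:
d = -123 (d = 59 - 182 = -123)
(d - 85)² = (-123 - 85)² = (-208)² = 43264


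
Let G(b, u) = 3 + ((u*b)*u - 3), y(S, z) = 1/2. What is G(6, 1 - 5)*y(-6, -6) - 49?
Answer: -1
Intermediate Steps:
y(S, z) = ½
G(b, u) = b*u² (G(b, u) = 3 + ((b*u)*u - 3) = 3 + (b*u² - 3) = 3 + (-3 + b*u²) = b*u²)
G(6, 1 - 5)*y(-6, -6) - 49 = (6*(1 - 5)²)*(½) - 49 = (6*(-4)²)*(½) - 49 = (6*16)*(½) - 49 = 96*(½) - 49 = 48 - 49 = -1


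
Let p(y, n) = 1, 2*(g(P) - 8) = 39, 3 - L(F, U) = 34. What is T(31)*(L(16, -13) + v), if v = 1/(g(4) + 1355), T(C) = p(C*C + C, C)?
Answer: -85713/2765 ≈ -30.999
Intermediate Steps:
L(F, U) = -31 (L(F, U) = 3 - 1*34 = 3 - 34 = -31)
g(P) = 55/2 (g(P) = 8 + (½)*39 = 8 + 39/2 = 55/2)
T(C) = 1
v = 2/2765 (v = 1/(55/2 + 1355) = 1/(2765/2) = 2/2765 ≈ 0.00072333)
T(31)*(L(16, -13) + v) = 1*(-31 + 2/2765) = 1*(-85713/2765) = -85713/2765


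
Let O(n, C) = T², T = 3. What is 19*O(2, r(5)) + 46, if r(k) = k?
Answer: 217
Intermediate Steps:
O(n, C) = 9 (O(n, C) = 3² = 9)
19*O(2, r(5)) + 46 = 19*9 + 46 = 171 + 46 = 217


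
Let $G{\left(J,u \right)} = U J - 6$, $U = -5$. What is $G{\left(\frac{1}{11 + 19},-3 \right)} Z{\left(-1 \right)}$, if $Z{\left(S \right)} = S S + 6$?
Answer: $- \frac{259}{6} \approx -43.167$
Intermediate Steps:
$Z{\left(S \right)} = 6 + S^{2}$ ($Z{\left(S \right)} = S^{2} + 6 = 6 + S^{2}$)
$G{\left(J,u \right)} = -6 - 5 J$ ($G{\left(J,u \right)} = - 5 J - 6 = -6 - 5 J$)
$G{\left(\frac{1}{11 + 19},-3 \right)} Z{\left(-1 \right)} = \left(-6 - \frac{5}{11 + 19}\right) \left(6 + \left(-1\right)^{2}\right) = \left(-6 - \frac{5}{30}\right) \left(6 + 1\right) = \left(-6 - \frac{1}{6}\right) 7 = \left(- \frac{37}{6}\right) 7 = - \frac{259}{6}$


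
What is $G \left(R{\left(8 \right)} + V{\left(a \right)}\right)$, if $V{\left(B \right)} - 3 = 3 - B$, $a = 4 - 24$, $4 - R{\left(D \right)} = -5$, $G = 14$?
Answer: $490$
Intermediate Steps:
$R{\left(D \right)} = 9$ ($R{\left(D \right)} = 4 - -5 = 4 + 5 = 9$)
$a = -20$ ($a = 4 - 24 = -20$)
$V{\left(B \right)} = 6 - B$ ($V{\left(B \right)} = 3 - \left(-3 + B\right) = 6 - B$)
$G \left(R{\left(8 \right)} + V{\left(a \right)}\right) = 14 \left(9 + \left(6 - -20\right)\right) = 14 \left(9 + \left(6 + 20\right)\right) = 14 \left(9 + 26\right) = 14 \cdot 35 = 490$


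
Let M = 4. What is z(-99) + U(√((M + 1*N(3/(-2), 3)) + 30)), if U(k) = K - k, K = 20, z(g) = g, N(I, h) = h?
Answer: -79 - √37 ≈ -85.083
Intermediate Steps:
U(k) = 20 - k
z(-99) + U(√((M + 1*N(3/(-2), 3)) + 30)) = -99 + (20 - √((4 + 1*3) + 30)) = -99 + (20 - √((4 + 3) + 30)) = -99 + (20 - √(7 + 30)) = -99 + (20 - √37) = -79 - √37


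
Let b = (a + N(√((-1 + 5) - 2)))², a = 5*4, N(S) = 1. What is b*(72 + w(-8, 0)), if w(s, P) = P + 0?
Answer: 31752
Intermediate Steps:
w(s, P) = P
a = 20
b = 441 (b = (20 + 1)² = 21² = 441)
b*(72 + w(-8, 0)) = 441*(72 + 0) = 441*72 = 31752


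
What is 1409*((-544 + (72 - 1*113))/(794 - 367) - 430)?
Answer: -259530755/427 ≈ -6.0780e+5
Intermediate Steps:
1409*((-544 + (72 - 1*113))/(794 - 367) - 430) = 1409*((-544 + (72 - 113))/427 - 430) = 1409*((-544 - 41)*(1/427) - 430) = 1409*(-585*1/427 - 430) = 1409*(-585/427 - 430) = 1409*(-184195/427) = -259530755/427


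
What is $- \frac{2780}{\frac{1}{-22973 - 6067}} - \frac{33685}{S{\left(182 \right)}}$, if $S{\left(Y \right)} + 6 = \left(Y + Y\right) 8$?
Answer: $\frac{234604833515}{2906} \approx 8.0731 \cdot 10^{7}$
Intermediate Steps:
$S{\left(Y \right)} = -6 + 16 Y$ ($S{\left(Y \right)} = -6 + \left(Y + Y\right) 8 = -6 + 2 Y 8 = -6 + 16 Y$)
$- \frac{2780}{\frac{1}{-22973 - 6067}} - \frac{33685}{S{\left(182 \right)}} = - \frac{2780}{\frac{1}{-22973 - 6067}} - \frac{33685}{-6 + 16 \cdot 182} = - \frac{2780}{\frac{1}{-29040}} - \frac{33685}{-6 + 2912} = - \frac{2780}{- \frac{1}{29040}} - \frac{33685}{2906} = \left(-2780\right) \left(-29040\right) - \frac{33685}{2906} = 80731200 - \frac{33685}{2906} = \frac{234604833515}{2906}$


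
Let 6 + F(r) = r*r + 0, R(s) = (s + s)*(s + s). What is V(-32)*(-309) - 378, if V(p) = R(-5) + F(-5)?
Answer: -37149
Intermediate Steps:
R(s) = 4*s² (R(s) = (2*s)*(2*s) = 4*s²)
F(r) = -6 + r² (F(r) = -6 + (r*r + 0) = -6 + (r² + 0) = -6 + r²)
V(p) = 119 (V(p) = 4*(-5)² + (-6 + (-5)²) = 4*25 + (-6 + 25) = 100 + 19 = 119)
V(-32)*(-309) - 378 = 119*(-309) - 378 = -36771 - 378 = -37149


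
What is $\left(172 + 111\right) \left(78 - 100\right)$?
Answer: $-6226$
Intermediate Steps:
$\left(172 + 111\right) \left(78 - 100\right) = 283 \left(-22\right) = -6226$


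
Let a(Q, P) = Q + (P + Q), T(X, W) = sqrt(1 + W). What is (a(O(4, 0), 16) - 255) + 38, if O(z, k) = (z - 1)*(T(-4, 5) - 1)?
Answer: -207 + 6*sqrt(6) ≈ -192.30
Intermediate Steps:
O(z, k) = (-1 + z)*(-1 + sqrt(6)) (O(z, k) = (z - 1)*(sqrt(1 + 5) - 1) = (-1 + z)*(sqrt(6) - 1) = (-1 + z)*(-1 + sqrt(6)))
a(Q, P) = P + 2*Q
(a(O(4, 0), 16) - 255) + 38 = ((16 + 2*(1 - 1*4 - sqrt(6) + 4*sqrt(6))) - 255) + 38 = ((16 + 2*(1 - 4 - sqrt(6) + 4*sqrt(6))) - 255) + 38 = ((16 + 2*(-3 + 3*sqrt(6))) - 255) + 38 = ((16 + (-6 + 6*sqrt(6))) - 255) + 38 = ((10 + 6*sqrt(6)) - 255) + 38 = (-245 + 6*sqrt(6)) + 38 = -207 + 6*sqrt(6)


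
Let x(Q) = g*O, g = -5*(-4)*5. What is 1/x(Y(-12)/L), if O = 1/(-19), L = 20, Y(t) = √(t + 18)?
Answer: -19/100 ≈ -0.19000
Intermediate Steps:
Y(t) = √(18 + t)
O = -1/19 ≈ -0.052632
g = 100 (g = 20*5 = 100)
x(Q) = -100/19 (x(Q) = 100*(-1/19) = -100/19)
1/x(Y(-12)/L) = 1/(-100/19) = -19/100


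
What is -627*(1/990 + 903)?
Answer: -16985449/30 ≈ -5.6618e+5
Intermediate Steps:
-627*(1/990 + 903) = -627*893971/990 = -16985449/30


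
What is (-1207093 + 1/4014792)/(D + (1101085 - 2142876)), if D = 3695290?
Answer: -4846227319655/10653246557208 ≈ -0.45491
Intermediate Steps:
(-1207093 + 1/4014792)/(D + (1101085 - 2142876)) = (-1207093 + 1/4014792)/(3695290 + (1101085 - 2142876)) = (-1207093 + 1/4014792)/(3695290 - 1041791) = -4846227319655/4014792/2653499 = -4846227319655/4014792*1/2653499 = -4846227319655/10653246557208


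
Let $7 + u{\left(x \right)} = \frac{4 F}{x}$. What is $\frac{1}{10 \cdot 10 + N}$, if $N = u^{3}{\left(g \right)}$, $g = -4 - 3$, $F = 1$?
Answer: $- \frac{343}{114577} \approx -0.0029936$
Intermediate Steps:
$g = -7$
$u{\left(x \right)} = -7 + \frac{4}{x}$ ($u{\left(x \right)} = -7 + \frac{4 \cdot 1}{x} = -7 + \frac{4}{x}$)
$N = - \frac{148877}{343}$ ($N = \left(-7 + \frac{4}{-7}\right)^{3} = \left(-7 + 4 \left(- \frac{1}{7}\right)\right)^{3} = \left(-7 - \frac{4}{7}\right)^{3} = \left(- \frac{53}{7}\right)^{3} = - \frac{148877}{343} \approx -434.04$)
$\frac{1}{10 \cdot 10 + N} = \frac{1}{10 \cdot 10 - \frac{148877}{343}} = \frac{1}{100 - \frac{148877}{343}} = \frac{1}{- \frac{114577}{343}} = - \frac{343}{114577}$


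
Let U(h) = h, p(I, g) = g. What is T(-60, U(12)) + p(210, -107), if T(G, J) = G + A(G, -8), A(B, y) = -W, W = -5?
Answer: -162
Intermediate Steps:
A(B, y) = 5 (A(B, y) = -1*(-5) = 5)
T(G, J) = 5 + G (T(G, J) = G + 5 = 5 + G)
T(-60, U(12)) + p(210, -107) = (5 - 60) - 107 = -55 - 107 = -162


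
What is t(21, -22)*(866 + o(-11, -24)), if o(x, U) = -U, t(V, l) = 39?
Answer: 34710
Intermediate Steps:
t(21, -22)*(866 + o(-11, -24)) = 39*(866 - 1*(-24)) = 39*(866 + 24) = 39*890 = 34710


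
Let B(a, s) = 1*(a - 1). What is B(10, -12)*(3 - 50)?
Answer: -423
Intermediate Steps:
B(a, s) = -1 + a (B(a, s) = 1*(-1 + a) = -1 + a)
B(10, -12)*(3 - 50) = (-1 + 10)*(3 - 50) = 9*(-47) = -423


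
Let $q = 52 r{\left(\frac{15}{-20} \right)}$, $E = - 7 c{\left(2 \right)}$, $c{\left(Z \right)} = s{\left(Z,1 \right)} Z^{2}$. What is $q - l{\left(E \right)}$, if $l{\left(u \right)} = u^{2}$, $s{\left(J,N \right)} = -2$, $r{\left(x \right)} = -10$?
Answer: $-3656$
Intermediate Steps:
$c{\left(Z \right)} = - 2 Z^{2}$
$E = 56$ ($E = - 7 \left(- 2 \cdot 2^{2}\right) = - 7 \left(\left(-2\right) 4\right) = \left(-7\right) \left(-8\right) = 56$)
$q = -520$ ($q = 52 \left(-10\right) = -520$)
$q - l{\left(E \right)} = -520 - 56^{2} = -520 - 3136 = -3656$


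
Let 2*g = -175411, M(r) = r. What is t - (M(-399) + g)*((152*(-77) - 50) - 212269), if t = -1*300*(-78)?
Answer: -39474822007/2 ≈ -1.9737e+10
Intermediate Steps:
g = -175411/2 (g = (½)*(-175411) = -175411/2 ≈ -87706.)
t = 23400 (t = -300*(-78) = 23400)
t - (M(-399) + g)*((152*(-77) - 50) - 212269) = 23400 - (-399 - 175411/2)*((152*(-77) - 50) - 212269) = 23400 - (-176209)*((-11704 - 50) - 212269)/2 = 23400 - (-176209)*(-11754 - 212269)/2 = 23400 - (-176209)*(-224023)/2 = 23400 - 1*39474868807/2 = 23400 - 39474868807/2 = -39474822007/2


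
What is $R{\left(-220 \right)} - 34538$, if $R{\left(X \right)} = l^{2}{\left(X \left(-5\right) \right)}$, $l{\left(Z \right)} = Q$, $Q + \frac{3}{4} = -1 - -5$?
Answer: $- \frac{552439}{16} \approx -34527.0$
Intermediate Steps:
$Q = \frac{13}{4}$ ($Q = - \frac{3}{4} - -4 = - \frac{3}{4} + \left(-1 + 5\right) = - \frac{3}{4} + 4 = \frac{13}{4} \approx 3.25$)
$l{\left(Z \right)} = \frac{13}{4}$
$R{\left(X \right)} = \frac{169}{16}$ ($R{\left(X \right)} = \left(\frac{13}{4}\right)^{2} = \frac{169}{16}$)
$R{\left(-220 \right)} - 34538 = \frac{169}{16} - 34538 = - \frac{552439}{16}$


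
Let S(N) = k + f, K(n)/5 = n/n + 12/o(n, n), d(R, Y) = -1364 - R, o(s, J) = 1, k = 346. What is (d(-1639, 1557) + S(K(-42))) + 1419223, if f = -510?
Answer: 1419334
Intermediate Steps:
K(n) = 65 (K(n) = 5*(n/n + 12/1) = 5*(1 + 12*1) = 5*(1 + 12) = 5*13 = 65)
S(N) = -164 (S(N) = 346 - 510 = -164)
(d(-1639, 1557) + S(K(-42))) + 1419223 = ((-1364 - 1*(-1639)) - 164) + 1419223 = ((-1364 + 1639) - 164) + 1419223 = (275 - 164) + 1419223 = 111 + 1419223 = 1419334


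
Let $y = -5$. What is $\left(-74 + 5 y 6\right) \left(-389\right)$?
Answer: $87136$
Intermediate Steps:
$\left(-74 + 5 y 6\right) \left(-389\right) = \left(-74 + 5 \left(-5\right) 6\right) \left(-389\right) = \left(-74 - 150\right) \left(-389\right) = \left(-224\right) \left(-389\right) = 87136$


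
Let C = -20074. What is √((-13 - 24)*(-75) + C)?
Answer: I*√17299 ≈ 131.53*I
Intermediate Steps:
√((-13 - 24)*(-75) + C) = √((-13 - 24)*(-75) - 20074) = √(-37*(-75) - 20074) = √(2775 - 20074) = √(-17299) = I*√17299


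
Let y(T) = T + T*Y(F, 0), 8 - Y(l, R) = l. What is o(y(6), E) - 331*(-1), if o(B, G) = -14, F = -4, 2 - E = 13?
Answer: 317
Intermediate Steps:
E = -11 (E = 2 - 1*13 = 2 - 13 = -11)
Y(l, R) = 8 - l
y(T) = 13*T (y(T) = T + T*(8 - 1*(-4)) = T + T*(8 + 4) = T + T*12 = T + 12*T = 13*T)
o(y(6), E) - 331*(-1) = -14 - 331*(-1) = -14 + 331 = 317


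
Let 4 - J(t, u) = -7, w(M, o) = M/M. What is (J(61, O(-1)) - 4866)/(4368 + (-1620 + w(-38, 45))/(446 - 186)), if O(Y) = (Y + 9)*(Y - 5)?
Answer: -1262300/1134061 ≈ -1.1131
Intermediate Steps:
O(Y) = (-5 + Y)*(9 + Y) (O(Y) = (9 + Y)*(-5 + Y) = (-5 + Y)*(9 + Y))
w(M, o) = 1
J(t, u) = 11 (J(t, u) = 4 - 1*(-7) = 4 + 7 = 11)
(J(61, O(-1)) - 4866)/(4368 + (-1620 + w(-38, 45))/(446 - 186)) = (11 - 4866)/(4368 + (-1620 + 1)/(446 - 186)) = -4855/(4368 - 1619/260) = -4855/1134061/260 = -4855*260/1134061 = -1262300/1134061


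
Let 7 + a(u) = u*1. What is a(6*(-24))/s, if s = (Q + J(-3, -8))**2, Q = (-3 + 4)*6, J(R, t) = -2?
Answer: -151/16 ≈ -9.4375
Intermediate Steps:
a(u) = -7 + u (a(u) = -7 + u*1 = -7 + u)
Q = 6 (Q = 1*6 = 6)
s = 16 (s = (6 - 2)**2 = 4**2 = 16)
a(6*(-24))/s = (-7 + 6*(-24))/16 = (-7 - 144)*(1/16) = -151*1/16 = -151/16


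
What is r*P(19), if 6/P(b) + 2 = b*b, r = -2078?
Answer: -12468/359 ≈ -34.730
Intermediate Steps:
P(b) = 6/(-2 + b²) (P(b) = 6/(-2 + b*b) = 6/(-2 + b²))
r*P(19) = -12468/(-2 + 19²) = -12468/(-2 + 361) = -12468/359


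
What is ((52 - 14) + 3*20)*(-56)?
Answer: -5488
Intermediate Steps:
((52 - 14) + 3*20)*(-56) = (38 + 60)*(-56) = 98*(-56) = -5488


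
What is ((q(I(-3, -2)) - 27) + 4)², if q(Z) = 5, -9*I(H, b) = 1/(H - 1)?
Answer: 324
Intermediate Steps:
I(H, b) = -1/(9*(-1 + H)) (I(H, b) = -1/(9*(H - 1)) = -1/(9*(-1 + H)))
((q(I(-3, -2)) - 27) + 4)² = ((5 - 27) + 4)² = (-22 + 4)² = (-18)² = 324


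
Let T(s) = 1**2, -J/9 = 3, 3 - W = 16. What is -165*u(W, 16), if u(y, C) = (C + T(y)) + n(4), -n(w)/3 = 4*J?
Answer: -56265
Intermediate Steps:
W = -13 (W = 3 - 1*16 = 3 - 16 = -13)
J = -27 (J = -9*3 = -27)
n(w) = 324 (n(w) = -12*(-27) = -3*(-108) = 324)
T(s) = 1
u(y, C) = 325 + C (u(y, C) = (C + 1) + 324 = (1 + C) + 324 = 325 + C)
-165*u(W, 16) = -165*(325 + 16) = -165*341 = -56265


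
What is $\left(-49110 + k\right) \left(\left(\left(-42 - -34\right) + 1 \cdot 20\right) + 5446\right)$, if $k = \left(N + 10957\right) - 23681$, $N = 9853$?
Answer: $-283712298$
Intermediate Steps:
$k = -2871$ ($k = \left(9853 + 10957\right) - 23681 = 20810 - 23681 = -2871$)
$\left(-49110 + k\right) \left(\left(\left(-42 - -34\right) + 1 \cdot 20\right) + 5446\right) = \left(-49110 - 2871\right) \left(\left(\left(-42 - -34\right) + 1 \cdot 20\right) + 5446\right) = - 51981 \left(\left(\left(-42 + 34\right) + 20\right) + 5446\right) = - 51981 \left(\left(-8 + 20\right) + 5446\right) = - 51981 \left(12 + 5446\right) = \left(-51981\right) 5458 = -283712298$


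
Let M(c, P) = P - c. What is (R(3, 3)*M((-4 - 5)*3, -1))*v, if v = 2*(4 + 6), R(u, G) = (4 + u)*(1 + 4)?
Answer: 18200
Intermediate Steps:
R(u, G) = 20 + 5*u (R(u, G) = (4 + u)*5 = 20 + 5*u)
v = 20 (v = 2*10 = 20)
(R(3, 3)*M((-4 - 5)*3, -1))*v = ((20 + 5*3)*(-1 - (-4 - 5)*3))*20 = ((20 + 15)*(-1 - (-9)*3))*20 = (35*(-1 - 1*(-27)))*20 = (35*(-1 + 27))*20 = (35*26)*20 = 910*20 = 18200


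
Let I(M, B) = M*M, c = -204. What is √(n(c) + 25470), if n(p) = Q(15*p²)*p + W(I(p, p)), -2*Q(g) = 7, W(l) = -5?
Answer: √26179 ≈ 161.80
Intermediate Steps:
I(M, B) = M²
Q(g) = -7/2 (Q(g) = -½*7 = -7/2)
n(p) = -5 - 7*p/2 (n(p) = -7*p/2 - 5 = -5 - 7*p/2)
√(n(c) + 25470) = √((-5 - 7/2*(-204)) + 25470) = √((-5 + 714) + 25470) = √(709 + 25470) = √26179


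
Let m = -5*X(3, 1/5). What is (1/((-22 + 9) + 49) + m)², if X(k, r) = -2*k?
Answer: 1168561/1296 ≈ 901.67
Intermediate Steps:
m = 30 (m = -(-10)*3 = -5*(-6) = 30)
(1/((-22 + 9) + 49) + m)² = (1/((-22 + 9) + 49) + 30)² = (1/(-13 + 49) + 30)² = (1/36 + 30)² = (1081/36)² = 1168561/1296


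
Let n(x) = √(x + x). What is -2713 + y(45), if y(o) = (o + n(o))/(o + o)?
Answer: -5425/2 + √10/30 ≈ -2712.4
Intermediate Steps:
n(x) = √2*√x (n(x) = √(2*x) = √2*√x)
y(o) = (o + √2*√o)/(2*o) (y(o) = (o + √2*√o)/(o + o) = (o + √2*√o)/((2*o)) = (o + √2*√o)*(1/(2*o)) = (o + √2*√o)/(2*o))
-2713 + y(45) = -2713 + (½)*(45 + √2*√45)/45 = -2713 + (½)*(1/45)*(45 + √2*(3*√5)) = -2713 + (½)*(1/45)*(45 + 3*√10) = -2713 + (½ + √10/30) = -5425/2 + √10/30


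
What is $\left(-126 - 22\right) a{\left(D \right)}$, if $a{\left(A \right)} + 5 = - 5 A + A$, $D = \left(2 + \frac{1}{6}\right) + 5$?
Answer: $\frac{14948}{3} \approx 4982.7$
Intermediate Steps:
$D = \frac{43}{6}$ ($D = \left(2 + \frac{1}{6}\right) + 5 = \frac{13}{6} + 5 = \frac{43}{6} \approx 7.1667$)
$a{\left(A \right)} = -5 - 4 A$ ($a{\left(A \right)} = -5 + \left(- 5 A + A\right) = -5 - 4 A$)
$\left(-126 - 22\right) a{\left(D \right)} = \left(-126 - 22\right) \left(-5 - \frac{86}{3}\right) = - 148 \left(-5 - \frac{86}{3}\right) = \left(-148\right) \left(- \frac{101}{3}\right) = \frac{14948}{3}$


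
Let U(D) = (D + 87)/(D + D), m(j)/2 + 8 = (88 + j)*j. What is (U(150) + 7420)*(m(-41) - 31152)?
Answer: -12994545369/50 ≈ -2.5989e+8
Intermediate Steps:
m(j) = -16 + 2*j*(88 + j) (m(j) = -16 + 2*((88 + j)*j) = -16 + 2*(j*(88 + j)) = -16 + 2*j*(88 + j))
U(D) = (87 + D)/(2*D) (U(D) = (87 + D)/((2*D)) = (87 + D)*(1/(2*D)) = (87 + D)/(2*D))
(U(150) + 7420)*(m(-41) - 31152) = ((½)*(87 + 150)/150 + 7420)*((-16 + 2*(-41)² + 176*(-41)) - 31152) = ((½)*(1/150)*237 + 7420)*((-16 + 2*1681 - 7216) - 31152) = (79/100 + 7420)*((-16 + 3362 - 7216) - 31152) = 742079*(-3870 - 31152)/100 = (742079/100)*(-35022) = -12994545369/50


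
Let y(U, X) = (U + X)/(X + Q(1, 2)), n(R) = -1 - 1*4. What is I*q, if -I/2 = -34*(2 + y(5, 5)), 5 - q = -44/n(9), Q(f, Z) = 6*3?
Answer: -72352/115 ≈ -629.15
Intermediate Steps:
Q(f, Z) = 18
n(R) = -5 (n(R) = -1 - 4 = -5)
y(U, X) = (U + X)/(18 + X) (y(U, X) = (U + X)/(X + 18) = (U + X)/(18 + X))
q = -19/5 (q = 5 - (-44)/(-5) = 5 - (-44)*(-1)/5 = 5 - 1*44/5 = 5 - 44/5 = -19/5 ≈ -3.8000)
I = 3808/23 (I = -(-68)*(2 + (5 + 5)/(18 + 5)) = -(-68)*(2 + 10/23) = -(-68)*56/23 = -2*(-1904/23) = 3808/23 ≈ 165.57)
I*q = (3808/23)*(-19/5) = -72352/115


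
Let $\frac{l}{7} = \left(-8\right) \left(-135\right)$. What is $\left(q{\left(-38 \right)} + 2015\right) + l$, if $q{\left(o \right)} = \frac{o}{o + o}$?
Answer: $\frac{19151}{2} \approx 9575.5$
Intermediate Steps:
$q{\left(o \right)} = \frac{1}{2}$ ($q{\left(o \right)} = \frac{o}{2 o} = o \frac{1}{2 o} = \frac{1}{2}$)
$l = 7560$ ($l = 7 \left(\left(-8\right) \left(-135\right)\right) = 7 \cdot 1080 = 7560$)
$\left(q{\left(-38 \right)} + 2015\right) + l = \left(\frac{1}{2} + 2015\right) + 7560 = \frac{4031}{2} + 7560 = \frac{19151}{2}$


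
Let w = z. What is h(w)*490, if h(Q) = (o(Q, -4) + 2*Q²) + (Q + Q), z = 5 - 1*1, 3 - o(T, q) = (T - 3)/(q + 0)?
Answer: 42385/2 ≈ 21193.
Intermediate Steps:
o(T, q) = 3 - (-3 + T)/q (o(T, q) = 3 - (T - 3)/(q + 0) = 3 - (-3 + T)/q)
z = 4 (z = 5 - 1 = 4)
w = 4
h(Q) = 9/4 + 2*Q² + 9*Q/4 (h(Q) = ((3 - Q + 3*(-4))/(-4) + 2*Q²) + (Q + Q) = (-(3 - Q - 12)/4 + 2*Q²) + 2*Q = (-(-9 - Q)/4 + 2*Q²) + 2*Q = ((9/4 + Q/4) + 2*Q²) + 2*Q = (9/4 + 2*Q² + Q/4) + 2*Q = 9/4 + 2*Q² + 9*Q/4)
h(w)*490 = (9/4 + 2*4² + (9/4)*4)*490 = (9/4 + 2*16 + 9)*490 = (9/4 + 32 + 9)*490 = (173/4)*490 = 42385/2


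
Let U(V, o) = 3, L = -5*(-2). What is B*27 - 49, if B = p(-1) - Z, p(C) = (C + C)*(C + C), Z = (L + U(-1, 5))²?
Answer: -4504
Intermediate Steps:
L = 10
Z = 169 (Z = (10 + 3)² = 13² = 169)
p(C) = 4*C² (p(C) = (2*C)*(2*C) = 4*C²)
B = -165 (B = 4*(-1)² - 1*169 = 4*1 - 169 = 4 - 169 = -165)
B*27 - 49 = -165*27 - 49 = -4455 - 49 = -4504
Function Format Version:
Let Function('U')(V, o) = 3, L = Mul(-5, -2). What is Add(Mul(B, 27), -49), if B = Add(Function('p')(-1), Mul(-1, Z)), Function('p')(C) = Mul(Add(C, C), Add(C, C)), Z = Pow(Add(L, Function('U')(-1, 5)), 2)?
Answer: -4504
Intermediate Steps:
L = 10
Z = 169 (Z = Pow(Add(10, 3), 2) = Pow(13, 2) = 169)
Function('p')(C) = Mul(4, Pow(C, 2)) (Function('p')(C) = Mul(Mul(2, C), Mul(2, C)) = Mul(4, Pow(C, 2)))
B = -165 (B = Add(Mul(4, Pow(-1, 2)), Mul(-1, 169)) = Add(Mul(4, 1), -169) = Add(4, -169) = -165)
Add(Mul(B, 27), -49) = Add(Mul(-165, 27), -49) = Add(-4455, -49) = -4504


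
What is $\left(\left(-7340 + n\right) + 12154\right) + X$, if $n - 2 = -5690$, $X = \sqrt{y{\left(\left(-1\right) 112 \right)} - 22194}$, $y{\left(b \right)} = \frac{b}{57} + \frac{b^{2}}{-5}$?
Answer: $-874 + \frac{i \sqrt{2006644530}}{285} \approx -874.0 + 157.18 i$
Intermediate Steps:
$y{\left(b \right)} = - \frac{b^{2}}{5} + \frac{b}{57}$ ($y{\left(b \right)} = b \frac{1}{57} + b^{2} \left(- \frac{1}{5}\right) = \frac{b}{57} - \frac{b^{2}}{5} = - \frac{b^{2}}{5} + \frac{b}{57}$)
$X = \frac{i \sqrt{2006644530}}{285}$ ($X = \sqrt{\frac{\left(-1\right) 112 \left(5 - 57 \left(\left(-1\right) 112\right)\right)}{285} - 22194} = \sqrt{\frac{1}{285} \left(-112\right) \left(5 - -6384\right) - 22194} = \sqrt{\frac{1}{285} \left(-112\right) \left(5 + 6384\right) - 22194} = \sqrt{\frac{1}{285} \left(-112\right) 6389 - 22194} = \sqrt{- \frac{715568}{285} - 22194} = \sqrt{- \frac{7040858}{285}} = \frac{i \sqrt{2006644530}}{285} \approx 157.18 i$)
$n = -5688$ ($n = 2 - 5690 = -5688$)
$\left(\left(-7340 + n\right) + 12154\right) + X = \left(\left(-7340 - 5688\right) + 12154\right) + \frac{i \sqrt{2006644530}}{285} = \left(-13028 + 12154\right) + \frac{i \sqrt{2006644530}}{285} = -874 + \frac{i \sqrt{2006644530}}{285}$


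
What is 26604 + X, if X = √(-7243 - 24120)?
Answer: 26604 + I*√31363 ≈ 26604.0 + 177.1*I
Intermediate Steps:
X = I*√31363 (X = √(-31363) = I*√31363 ≈ 177.1*I)
26604 + X = 26604 + I*√31363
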